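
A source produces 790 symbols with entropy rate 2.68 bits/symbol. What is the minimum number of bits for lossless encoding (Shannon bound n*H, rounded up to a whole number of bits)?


Minimum bits >= n * H = 790 * 2.68 = 2117.2, rounded up to a whole number of bits = 2118

2118 bits


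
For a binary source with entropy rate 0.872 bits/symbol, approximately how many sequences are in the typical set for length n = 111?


log2|A_typical| = nH = 111 * 0.872 = 96.792, so |A_typical| ~ 2^96.792 = 1.372e+29

1.372e+29


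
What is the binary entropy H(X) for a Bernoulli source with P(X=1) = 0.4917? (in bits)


H = -p*log2(p) - (1-p)*log2(1-p). -0.4917*log2(0.4917) = 0.503574; -0.5083*log2(0.5083) = 0.496227. H = 0.503574 + 0.496227 = 0.9998

0.9998 bits


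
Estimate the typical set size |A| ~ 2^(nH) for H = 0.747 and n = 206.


log2|A_typical| = nH = 206 * 0.747 = 153.882, so |A_typical| ~ 2^153.882 = 2.104e+46

2.104e+46


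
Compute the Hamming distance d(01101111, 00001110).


Count differing positions: . ^ ^ . . . . ^ = 3 differences

3


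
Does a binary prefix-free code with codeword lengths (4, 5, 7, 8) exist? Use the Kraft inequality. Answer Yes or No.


Kraft sum = sum(2^(-l_i)) = 0.1055, need <= 1. Result: satisfied (a binary prefix-free code with these lengths exists)

Yes


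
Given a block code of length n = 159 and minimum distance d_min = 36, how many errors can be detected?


Detection capability = d_min - 1 = 36 - 1 = 35

35 errors


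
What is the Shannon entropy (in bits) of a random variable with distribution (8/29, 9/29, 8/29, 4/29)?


H = -sum(p_i * log2(p_i)). Terms: -(8/29)*log2(8/29) = 0.512546; -(9/29)*log2(9/29) = 0.523879; -(8/29)*log2(8/29) = 0.512546; -(4/29)*log2(4/29) = 0.394204. H = 0.512546 + 0.523879 + 0.512546 + 0.394204 = 1.9432

1.9432 bits


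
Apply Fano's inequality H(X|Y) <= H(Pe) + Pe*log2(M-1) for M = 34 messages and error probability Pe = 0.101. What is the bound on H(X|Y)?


H(Pe) = -Pe*log2(Pe) - (1-Pe)*log2(1-Pe) = -0.101*log2(0.101) - 0.899*log2(0.899) = 0.334065 + 0.138093 = 0.4722. Pe*log2(M-1) = 0.101*log2(33) = 0.509484. Bound = H(Pe) + Pe*log2(M-1) = 0.334065 + 0.138093 + 0.509484 = 0.9816

0.9816 bits


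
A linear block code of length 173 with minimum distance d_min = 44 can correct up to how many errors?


Correction capability = floor((d-1)/2) = floor((44-1)/2) = 21

21 errors


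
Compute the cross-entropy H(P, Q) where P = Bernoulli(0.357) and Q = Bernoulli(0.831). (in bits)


H(P,Q) = -p*log2(q) - (1-p)*log2(1-q). -0.357*log2(0.831) = 0.095347; -0.643*log2(0.169) = 1.649234. H(P,Q) = 0.095347 + 1.649234 = 1.7446

1.7446 bits


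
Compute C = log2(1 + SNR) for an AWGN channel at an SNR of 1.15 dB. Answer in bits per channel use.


SNR_linear = 10^(1.15/10) = 1.3032; C = log2(1 + SNR_linear) = log2(1 + 1.3032) = 1.2036

1.2036 bits/channel use


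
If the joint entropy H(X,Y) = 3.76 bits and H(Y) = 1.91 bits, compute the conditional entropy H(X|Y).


H(X|Y) = H(X,Y) - H(Y) = 3.76 - 1.91 = 1.85

1.85 bits


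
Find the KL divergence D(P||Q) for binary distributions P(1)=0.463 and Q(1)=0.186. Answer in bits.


KL = p*log2(p/q) + (1-p)*log2((1-p)/(1-q)) = 0.463*log2(0.463/0.186) + 0.537*log2(0.537/0.814) = 0.2869

0.2869 bits


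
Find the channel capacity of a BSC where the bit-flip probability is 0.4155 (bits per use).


H(p) = -p*log2(p) - (1-p)*log2(1-p) = -0.4155*log2(0.4155) - 0.5845*log2(0.5845) = 0.526472 + 0.452827 = 0.9793. C = 1 - H(p) = 1 - 0.9793 = 0.0207

0.0207 bits


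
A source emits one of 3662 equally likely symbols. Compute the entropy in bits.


H = log2(n) = log2(3662) = 11.8384

11.8384 bits


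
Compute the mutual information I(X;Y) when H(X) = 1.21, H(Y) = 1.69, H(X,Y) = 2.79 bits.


I(X;Y) = H(X) + H(Y) - H(X,Y) = 1.21 + 1.69 - 2.79 = 0.11

0.11 bits


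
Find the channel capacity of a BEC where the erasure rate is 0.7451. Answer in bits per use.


C = 1 - epsilon = 1 - 0.7451 = 0.2549

0.2549 bits


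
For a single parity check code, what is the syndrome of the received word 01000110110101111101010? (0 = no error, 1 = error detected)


Syndrome = XOR of all bits = 0 XOR 1 XOR 0 XOR 0 XOR 0 XOR 1 XOR 1 XOR 0 XOR 1 XOR 1 XOR 0 XOR 1 XOR 0 XOR 1 XOR 1 XOR 1 XOR 1 XOR 1 XOR 0 XOR 1 XOR 0 XOR 1 XOR 0 = 1

1


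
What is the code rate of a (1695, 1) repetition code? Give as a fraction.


Rate = k/n = 1/1695

1/1695


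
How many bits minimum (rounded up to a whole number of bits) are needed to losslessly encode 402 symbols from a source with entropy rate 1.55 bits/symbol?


Minimum bits >= n * H = 402 * 1.55 = 623.1, rounded up to a whole number of bits = 624

624 bits


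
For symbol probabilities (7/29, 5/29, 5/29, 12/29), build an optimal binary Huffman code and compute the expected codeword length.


Huffman construction (repeatedly merge the two least-probable nodes; each merge adds 1 bit to every symbol beneath it): 5/29 + 5/29 = 10/29; 7/29 + 10/29 = 17/29; 12/29 + 17/29 = 1. Resulting codeword lengths (in the order the probabilities were given): (2, 3, 3, 1). L_avg = sum(p_i * l_i) = 7/29*2 + 5/29*3 + 5/29*3 + 12/29*1 = 56/29 = 1.931

1.931 bits


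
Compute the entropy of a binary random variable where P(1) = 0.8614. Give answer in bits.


H = -p*log2(p) - (1-p)*log2(1-p). -0.8614*log2(0.8614) = 0.185412; -0.1386*log2(0.1386) = 0.395149. H = 0.185412 + 0.395149 = 0.5806

0.5806 bits


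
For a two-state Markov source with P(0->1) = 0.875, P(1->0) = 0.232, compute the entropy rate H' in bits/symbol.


Stationary distribution: pi_0 = p10/(p01+p10) = 0.2096, pi_1 = 0.7904. Entropy rate H' = pi_0*H(p01) + pi_1*H(p10) = 0.2096*0.5436 + 0.7904*0.7815 = 0.7316

0.7316 bits/symbol


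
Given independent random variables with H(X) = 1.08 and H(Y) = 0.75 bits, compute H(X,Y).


For independent variables, H(X,Y) = H(X) + H(Y) = 1.08 + 0.75 = 1.83

1.83 bits


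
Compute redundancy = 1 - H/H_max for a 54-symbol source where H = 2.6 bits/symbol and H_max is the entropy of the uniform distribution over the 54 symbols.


H_max = log2(K) = log2(54) = 5.7549 bits/symbol. Redundancy = 1 - H/H_max = 1 - 2.6/5.7549 = 1 - 0.4518 = 0.5482

0.5482


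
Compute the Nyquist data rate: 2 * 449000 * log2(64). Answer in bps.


Rate = 2 * B * log2(M) = 2 * 449000 * 6.0 = 5388000.0

5388000.0 bps


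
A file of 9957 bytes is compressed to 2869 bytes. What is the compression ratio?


Ratio = original / compressed = 9957 / 2869 = 3.4705

3.4705


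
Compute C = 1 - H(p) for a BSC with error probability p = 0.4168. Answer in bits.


H(p) = -p*log2(p) - (1-p)*log2(1-p) = -0.4168*log2(0.4168) - 0.5832*log2(0.5832) = 0.526240 + 0.453693 = 0.9799. C = 1 - H(p) = 1 - 0.9799 = 0.0201

0.0201 bits


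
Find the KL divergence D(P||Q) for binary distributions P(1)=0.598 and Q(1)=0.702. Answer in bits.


KL = p*log2(p/q) + (1-p)*log2((1-p)/(1-q)) = 0.598*log2(0.598/0.702) + 0.402*log2(0.402/0.298) = 0.0353

0.0353 bits


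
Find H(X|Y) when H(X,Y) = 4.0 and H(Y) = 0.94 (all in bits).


H(X|Y) = H(X,Y) - H(Y) = 4.0 - 0.94 = 3.06

3.06 bits


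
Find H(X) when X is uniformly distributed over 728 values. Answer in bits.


H = log2(n) = log2(728) = 9.5078

9.5078 bits


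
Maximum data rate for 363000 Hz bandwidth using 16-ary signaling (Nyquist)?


Rate = 2 * B * log2(M) = 2 * 363000 * 4.0 = 2904000.0

2904000.0 bps


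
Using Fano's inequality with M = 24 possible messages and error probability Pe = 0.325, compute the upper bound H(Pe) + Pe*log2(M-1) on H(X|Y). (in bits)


H(Pe) = -Pe*log2(Pe) - (1-Pe)*log2(1-Pe) = -0.325*log2(0.325) - 0.675*log2(0.675) = 0.526984 + 0.382752 = 0.9097. Pe*log2(M-1) = 0.325*log2(23) = 1.470158. Bound = H(Pe) + Pe*log2(M-1) = 0.526984 + 0.382752 + 1.470158 = 2.3799

2.3799 bits


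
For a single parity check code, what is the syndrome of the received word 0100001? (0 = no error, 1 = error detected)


Syndrome = XOR of all bits = 0 XOR 1 XOR 0 XOR 0 XOR 0 XOR 0 XOR 1 = 0

0


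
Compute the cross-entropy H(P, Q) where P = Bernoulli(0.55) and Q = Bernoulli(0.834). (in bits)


H(P,Q) = -p*log2(q) - (1-p)*log2(1-q). -0.55*log2(0.834) = 0.144034; -0.45*log2(0.166) = 1.165835. H(P,Q) = 0.144034 + 1.165835 = 1.3099

1.3099 bits


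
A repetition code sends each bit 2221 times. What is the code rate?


Rate = k/n = 1/2221

1/2221


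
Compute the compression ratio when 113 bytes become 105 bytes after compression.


Ratio = original / compressed = 113 / 105 = 1.0762

1.0762


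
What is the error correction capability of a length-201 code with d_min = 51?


Correction capability = floor((d-1)/2) = floor((51-1)/2) = 25

25 errors


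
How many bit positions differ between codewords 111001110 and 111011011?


Count differing positions: . . . . ^ . ^ . ^ = 3 differences

3


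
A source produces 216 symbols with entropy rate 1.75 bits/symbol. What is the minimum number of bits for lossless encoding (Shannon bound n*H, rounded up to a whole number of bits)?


Minimum bits >= n * H = 216 * 1.75 = 378.0, rounded up to a whole number of bits = 378

378 bits


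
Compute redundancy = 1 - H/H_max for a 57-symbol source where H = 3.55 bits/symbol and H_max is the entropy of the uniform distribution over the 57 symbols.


H_max = log2(K) = log2(57) = 5.8329 bits/symbol. Redundancy = 1 - H/H_max = 1 - 3.55/5.8329 = 1 - 0.6086 = 0.3914

0.3914


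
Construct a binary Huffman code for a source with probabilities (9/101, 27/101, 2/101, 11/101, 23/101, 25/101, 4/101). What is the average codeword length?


Huffman construction (repeatedly merge the two least-probable nodes; each merge adds 1 bit to every symbol beneath it): 2/101 + 4/101 = 6/101; 6/101 + 9/101 = 15/101; 11/101 + 15/101 = 26/101; 23/101 + 25/101 = 48/101; 26/101 + 27/101 = 53/101; 48/101 + 53/101 = 1. Resulting codeword lengths (in the order the probabilities were given): (4, 2, 5, 3, 2, 2, 5). L_avg = sum(p_i * l_i) = 9/101*4 + 27/101*2 + 2/101*5 + 11/101*3 + 23/101*2 + 25/101*2 + 4/101*5 = 249/101 = 2.4653

2.4653 bits


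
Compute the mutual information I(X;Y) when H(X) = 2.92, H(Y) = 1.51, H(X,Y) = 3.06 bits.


I(X;Y) = H(X) + H(Y) - H(X,Y) = 2.92 + 1.51 - 3.06 = 1.37

1.37 bits


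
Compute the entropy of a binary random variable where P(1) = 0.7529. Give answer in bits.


H = -p*log2(p) - (1-p)*log2(1-p). -0.7529*log2(0.7529) = 0.308290; -0.2471*log2(0.2471) = 0.498359. H = 0.308290 + 0.498359 = 0.8066

0.8066 bits


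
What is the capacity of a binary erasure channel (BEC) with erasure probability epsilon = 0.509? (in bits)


C = 1 - epsilon = 1 - 0.509 = 0.491

0.491 bits


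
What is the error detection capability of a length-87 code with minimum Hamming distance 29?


Detection capability = d_min - 1 = 29 - 1 = 28

28 errors


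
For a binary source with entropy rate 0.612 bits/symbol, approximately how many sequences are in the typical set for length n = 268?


log2|A_typical| = nH = 268 * 0.612 = 164.016, so |A_typical| ~ 2^164.016 = 2.364e+49

2.364e+49


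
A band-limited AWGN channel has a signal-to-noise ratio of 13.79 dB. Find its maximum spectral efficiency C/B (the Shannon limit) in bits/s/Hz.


SNR_linear = 10^(13.79/10) = 23.9332; C/B = log2(1 + SNR_linear) = log2(1 + 23.9332) = 4.64

4.64 bits/s/Hz


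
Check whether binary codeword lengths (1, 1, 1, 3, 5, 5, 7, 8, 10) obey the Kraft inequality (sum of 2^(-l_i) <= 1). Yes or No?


Kraft sum = sum(2^(-l_i)) = 1.7002, need <= 1. Result: violated (a binary prefix-free code with these lengths cannot exist)

No


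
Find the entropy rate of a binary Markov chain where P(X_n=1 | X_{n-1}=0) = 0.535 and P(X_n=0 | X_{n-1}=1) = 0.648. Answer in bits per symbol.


Stationary distribution: pi_0 = p10/(p01+p10) = 0.5478, pi_1 = 0.4522. Entropy rate H' = pi_0*H(p01) + pi_1*H(p10) = 0.5478*0.9965 + 0.4522*0.9358 = 0.969

0.969 bits/symbol


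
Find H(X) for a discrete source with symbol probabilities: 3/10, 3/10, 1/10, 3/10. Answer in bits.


H = -sum(p_i * log2(p_i)). Terms: -(3/10)*log2(3/10) = 0.521090; -(3/10)*log2(3/10) = 0.521090; -(1/10)*log2(1/10) = 0.332193; -(3/10)*log2(3/10) = 0.521090. H = 0.521090 + 0.521090 + 0.332193 + 0.521090 = 1.8955

1.8955 bits


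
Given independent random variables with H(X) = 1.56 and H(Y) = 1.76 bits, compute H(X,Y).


For independent variables, H(X,Y) = H(X) + H(Y) = 1.56 + 1.76 = 3.32

3.32 bits


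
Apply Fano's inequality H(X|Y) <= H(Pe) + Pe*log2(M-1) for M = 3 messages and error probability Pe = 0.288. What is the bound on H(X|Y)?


H(Pe) = -Pe*log2(Pe) - (1-Pe)*log2(1-Pe) = -0.288*log2(0.288) - 0.712*log2(0.712) = 0.517207 + 0.348916 = 0.8661. Pe*log2(M-1) = 0.288*log2(2) = 0.288000. Bound = H(Pe) + Pe*log2(M-1) = 0.517207 + 0.348916 + 0.288000 = 1.1541

1.1541 bits


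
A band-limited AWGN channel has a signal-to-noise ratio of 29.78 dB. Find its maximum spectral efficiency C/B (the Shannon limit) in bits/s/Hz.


SNR_linear = 10^(29.78/10) = 950.6048; C/B = log2(1 + SNR_linear) = log2(1 + 950.6048) = 9.8942

9.8942 bits/s/Hz


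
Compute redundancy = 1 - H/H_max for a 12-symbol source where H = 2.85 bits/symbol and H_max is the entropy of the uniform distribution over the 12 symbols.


H_max = log2(K) = log2(12) = 3.585 bits/symbol. Redundancy = 1 - H/H_max = 1 - 2.85/3.585 = 1 - 0.795 = 0.205

0.205


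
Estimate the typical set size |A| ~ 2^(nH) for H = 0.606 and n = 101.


log2|A_typical| = nH = 101 * 0.606 = 61.206, so |A_typical| ~ 2^61.206 = 2.660e+18

2.660e+18


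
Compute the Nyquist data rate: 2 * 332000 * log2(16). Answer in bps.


Rate = 2 * B * log2(M) = 2 * 332000 * 4.0 = 2656000.0

2656000.0 bps


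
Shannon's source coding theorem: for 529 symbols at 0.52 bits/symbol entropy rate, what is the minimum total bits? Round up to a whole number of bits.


Minimum bits >= n * H = 529 * 0.52 = 275.08, rounded up to a whole number of bits = 276

276 bits


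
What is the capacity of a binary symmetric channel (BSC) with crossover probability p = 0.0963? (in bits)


H(p) = -p*log2(p) - (1-p)*log2(1-p) = -0.0963*log2(0.0963) - 0.9037*log2(0.9037) = 0.325140 + 0.132016 = 0.4572. C = 1 - H(p) = 1 - 0.4572 = 0.5428

0.5428 bits


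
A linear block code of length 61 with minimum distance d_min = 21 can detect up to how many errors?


Detection capability = d_min - 1 = 21 - 1 = 20

20 errors


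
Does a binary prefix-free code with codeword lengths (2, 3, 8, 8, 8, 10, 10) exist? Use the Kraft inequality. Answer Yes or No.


Kraft sum = sum(2^(-l_i)) = 0.3887, need <= 1. Result: satisfied (a binary prefix-free code with these lengths exists)

Yes


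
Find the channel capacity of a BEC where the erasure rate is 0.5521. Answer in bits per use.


C = 1 - epsilon = 1 - 0.5521 = 0.4479

0.4479 bits


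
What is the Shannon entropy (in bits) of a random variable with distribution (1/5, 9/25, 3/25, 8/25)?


H = -sum(p_i * log2(p_i)). Terms: -(1/5)*log2(1/5) = 0.464386; -(9/25)*log2(9/25) = 0.530615; -(3/25)*log2(3/25) = 0.367067; -(8/25)*log2(8/25) = 0.526034. H = 0.464386 + 0.530615 + 0.367067 + 0.526034 = 1.8881

1.8881 bits


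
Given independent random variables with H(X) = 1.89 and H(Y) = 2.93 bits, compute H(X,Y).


For independent variables, H(X,Y) = H(X) + H(Y) = 1.89 + 2.93 = 4.82

4.82 bits


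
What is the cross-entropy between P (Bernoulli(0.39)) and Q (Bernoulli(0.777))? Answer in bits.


H(P,Q) = -p*log2(q) - (1-p)*log2(1-q). -0.39*log2(0.777) = 0.141965; -0.61*log2(0.223) = 1.320579. H(P,Q) = 0.141965 + 1.320579 = 1.4625

1.4625 bits


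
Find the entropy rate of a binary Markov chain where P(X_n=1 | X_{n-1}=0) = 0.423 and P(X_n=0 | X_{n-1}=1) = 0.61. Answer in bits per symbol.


Stationary distribution: pi_0 = p10/(p01+p10) = 0.5905, pi_1 = 0.4095. Entropy rate H' = pi_0*H(p01) + pi_1*H(p10) = 0.5905*0.9828 + 0.4095*0.9648 = 0.9754

0.9754 bits/symbol


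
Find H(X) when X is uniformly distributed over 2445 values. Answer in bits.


H = log2(n) = log2(2445) = 11.2556

11.2556 bits


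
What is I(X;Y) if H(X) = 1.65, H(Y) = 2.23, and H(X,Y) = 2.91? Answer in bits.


I(X;Y) = H(X) + H(Y) - H(X,Y) = 1.65 + 2.23 - 2.91 = 0.97

0.97 bits


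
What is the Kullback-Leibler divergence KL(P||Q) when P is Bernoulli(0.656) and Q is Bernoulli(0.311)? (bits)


KL = p*log2(p/q) + (1-p)*log2((1-p)/(1-q)) = 0.656*log2(0.656/0.311) + 0.344*log2(0.344/0.689) = 0.3616

0.3616 bits


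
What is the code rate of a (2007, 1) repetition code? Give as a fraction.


Rate = k/n = 1/2007

1/2007


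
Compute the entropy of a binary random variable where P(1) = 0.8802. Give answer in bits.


H = -p*log2(p) - (1-p)*log2(1-p). -0.8802*log2(0.8802) = 0.162042; -0.1198*log2(0.1198) = 0.366744. H = 0.162042 + 0.366744 = 0.5288

0.5288 bits


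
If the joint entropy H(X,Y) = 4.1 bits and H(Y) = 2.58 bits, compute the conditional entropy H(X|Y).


H(X|Y) = H(X,Y) - H(Y) = 4.1 - 2.58 = 1.52

1.52 bits


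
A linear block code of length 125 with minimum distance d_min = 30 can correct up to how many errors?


Correction capability = floor((d-1)/2) = floor((30-1)/2) = 14

14 errors


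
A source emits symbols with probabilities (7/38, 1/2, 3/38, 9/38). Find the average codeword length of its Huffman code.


Huffman construction (repeatedly merge the two least-probable nodes; each merge adds 1 bit to every symbol beneath it): 3/38 + 7/38 = 5/19; 9/38 + 5/19 = 1/2; 1/2 + 1/2 = 1. Resulting codeword lengths (in the order the probabilities were given): (3, 1, 3, 2). L_avg = sum(p_i * l_i) = 7/38*3 + 1/2*1 + 3/38*3 + 9/38*2 = 67/38 = 1.7632

1.7632 bits


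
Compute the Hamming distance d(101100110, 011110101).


Count differing positions: ^ ^ . . ^ . . ^ ^ = 5 differences

5


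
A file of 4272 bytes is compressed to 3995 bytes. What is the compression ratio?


Ratio = original / compressed = 4272 / 3995 = 1.0693

1.0693


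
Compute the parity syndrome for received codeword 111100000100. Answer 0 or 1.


Syndrome = XOR of all bits = 1 XOR 1 XOR 1 XOR 1 XOR 0 XOR 0 XOR 0 XOR 0 XOR 0 XOR 1 XOR 0 XOR 0 = 1

1


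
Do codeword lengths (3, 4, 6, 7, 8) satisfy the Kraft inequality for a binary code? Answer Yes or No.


Kraft sum = sum(2^(-l_i)) = 0.2148, need <= 1. Result: satisfied (a binary prefix-free code with these lengths exists)

Yes


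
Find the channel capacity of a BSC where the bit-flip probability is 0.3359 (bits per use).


H(p) = -p*log2(p) - (1-p)*log2(1-p) = -0.3359*log2(0.3359) - 0.6641*log2(0.6641) = 0.528672 + 0.392169 = 0.9208. C = 1 - H(p) = 1 - 0.9208 = 0.0792

0.0792 bits


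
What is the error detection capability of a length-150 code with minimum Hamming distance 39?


Detection capability = d_min - 1 = 39 - 1 = 38

38 errors


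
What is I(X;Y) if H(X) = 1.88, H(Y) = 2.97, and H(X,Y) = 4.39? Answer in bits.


I(X;Y) = H(X) + H(Y) - H(X,Y) = 1.88 + 2.97 - 4.39 = 0.46

0.46 bits


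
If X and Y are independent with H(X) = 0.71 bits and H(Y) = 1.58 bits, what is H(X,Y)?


For independent variables, H(X,Y) = H(X) + H(Y) = 0.71 + 1.58 = 2.29

2.29 bits


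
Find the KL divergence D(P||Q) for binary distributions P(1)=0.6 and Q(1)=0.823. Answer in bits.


KL = p*log2(p/q) + (1-p)*log2((1-p)/(1-q)) = 0.6*log2(0.6/0.823) + 0.4*log2(0.4/0.177) = 0.1969

0.1969 bits


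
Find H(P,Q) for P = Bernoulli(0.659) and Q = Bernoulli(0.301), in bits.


H(P,Q) = -p*log2(q) - (1-p)*log2(1-q). -0.659*log2(0.301) = 1.141496; -0.341*log2(0.699) = 0.176173. H(P,Q) = 1.141496 + 0.176173 = 1.3177

1.3177 bits


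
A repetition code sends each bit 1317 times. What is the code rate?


Rate = k/n = 1/1317

1/1317


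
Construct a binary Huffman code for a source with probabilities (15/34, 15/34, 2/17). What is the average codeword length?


Huffman construction (repeatedly merge the two least-probable nodes; each merge adds 1 bit to every symbol beneath it): 2/17 + 15/34 = 19/34; 15/34 + 19/34 = 1. Resulting codeword lengths (in the order the probabilities were given): (2, 1, 2). L_avg = sum(p_i * l_i) = 15/34*2 + 15/34*1 + 2/17*2 = 53/34 = 1.5588

1.5588 bits


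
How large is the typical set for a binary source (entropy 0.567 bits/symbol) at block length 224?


log2|A_typical| = nH = 224 * 0.567 = 127.008, so |A_typical| ~ 2^127.008 = 1.711e+38

1.711e+38


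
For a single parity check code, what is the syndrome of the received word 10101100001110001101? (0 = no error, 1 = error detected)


Syndrome = XOR of all bits = 1 XOR 0 XOR 1 XOR 0 XOR 1 XOR 1 XOR 0 XOR 0 XOR 0 XOR 0 XOR 1 XOR 1 XOR 1 XOR 0 XOR 0 XOR 0 XOR 1 XOR 1 XOR 0 XOR 1 = 0

0


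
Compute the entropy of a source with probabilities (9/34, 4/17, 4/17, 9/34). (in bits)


H = -sum(p_i * log2(p_i)). Terms: -(9/34)*log2(9/34) = 0.507584; -(4/17)*log2(4/17) = 0.491168; -(4/17)*log2(4/17) = 0.491168; -(9/34)*log2(9/34) = 0.507584. H = 0.507584 + 0.491168 + 0.491168 + 0.507584 = 1.9975

1.9975 bits


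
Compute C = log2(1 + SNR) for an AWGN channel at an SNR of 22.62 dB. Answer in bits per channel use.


SNR_linear = 10^(22.62/10) = 182.81; C = log2(1 + SNR_linear) = log2(1 + 182.81) = 7.5221

7.5221 bits/channel use


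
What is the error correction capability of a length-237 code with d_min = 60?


Correction capability = floor((d-1)/2) = floor((60-1)/2) = 29

29 errors


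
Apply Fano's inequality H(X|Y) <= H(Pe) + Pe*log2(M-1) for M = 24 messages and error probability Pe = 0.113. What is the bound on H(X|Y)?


H(Pe) = -Pe*log2(Pe) - (1-Pe)*log2(1-Pe) = -0.113*log2(0.113) - 0.887*log2(0.887) = 0.355453 + 0.153446 = 0.5089. Pe*log2(M-1) = 0.113*log2(23) = 0.511163. Bound = H(Pe) + Pe*log2(M-1) = 0.355453 + 0.153446 + 0.511163 = 1.0201

1.0201 bits


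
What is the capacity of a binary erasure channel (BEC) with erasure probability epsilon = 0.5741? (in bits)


C = 1 - epsilon = 1 - 0.5741 = 0.4259

0.4259 bits


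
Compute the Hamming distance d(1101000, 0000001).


Count differing positions: ^ ^ . ^ . . ^ = 4 differences

4


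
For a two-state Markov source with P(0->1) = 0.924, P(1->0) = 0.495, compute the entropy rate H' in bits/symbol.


Stationary distribution: pi_0 = p10/(p01+p10) = 0.3488, pi_1 = 0.6512. Entropy rate H' = pi_0*H(p01) + pi_1*H(p10) = 0.3488*0.3879 + 0.6512*0.9999 = 0.7864

0.7864 bits/symbol


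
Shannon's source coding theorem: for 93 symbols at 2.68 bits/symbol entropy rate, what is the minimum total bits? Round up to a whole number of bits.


Minimum bits >= n * H = 93 * 2.68 = 249.24, rounded up to a whole number of bits = 250

250 bits


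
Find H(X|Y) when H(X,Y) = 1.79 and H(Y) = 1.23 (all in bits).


H(X|Y) = H(X,Y) - H(Y) = 1.79 - 1.23 = 0.56

0.56 bits


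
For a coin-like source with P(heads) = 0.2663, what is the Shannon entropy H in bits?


H = -p*log2(p) - (1-p)*log2(1-p). -0.2663*log2(0.2663) = 0.508334; -0.7337*log2(0.7337) = 0.327772. H = 0.508334 + 0.327772 = 0.8361

0.8361 bits


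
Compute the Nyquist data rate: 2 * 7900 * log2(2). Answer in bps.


Rate = 2 * B * log2(M) = 2 * 7900 * 1.0 = 15800.0

15800.0 bps


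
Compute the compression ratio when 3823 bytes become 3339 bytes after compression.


Ratio = original / compressed = 3823 / 3339 = 1.145

1.145


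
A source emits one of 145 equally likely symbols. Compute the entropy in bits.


H = log2(n) = log2(145) = 7.1799

7.1799 bits


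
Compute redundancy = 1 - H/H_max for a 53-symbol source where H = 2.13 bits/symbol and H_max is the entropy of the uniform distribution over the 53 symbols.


H_max = log2(K) = log2(53) = 5.7279 bits/symbol. Redundancy = 1 - H/H_max = 1 - 2.13/5.7279 = 1 - 0.3719 = 0.6281

0.6281


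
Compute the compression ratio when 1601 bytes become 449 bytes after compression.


Ratio = original / compressed = 1601 / 449 = 3.5657

3.5657


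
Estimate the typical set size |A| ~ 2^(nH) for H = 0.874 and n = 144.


log2|A_typical| = nH = 144 * 0.874 = 125.856, so |A_typical| ~ 2^125.856 = 7.699e+37

7.699e+37


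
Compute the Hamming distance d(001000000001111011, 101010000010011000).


Count differing positions: ^ . . . ^ . . . . . ^ ^ ^ . . . ^ ^ = 7 differences

7


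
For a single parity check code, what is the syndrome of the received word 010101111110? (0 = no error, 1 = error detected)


Syndrome = XOR of all bits = 0 XOR 1 XOR 0 XOR 1 XOR 0 XOR 1 XOR 1 XOR 1 XOR 1 XOR 1 XOR 1 XOR 0 = 0

0


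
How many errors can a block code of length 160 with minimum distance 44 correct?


Correction capability = floor((d-1)/2) = floor((44-1)/2) = 21

21 errors


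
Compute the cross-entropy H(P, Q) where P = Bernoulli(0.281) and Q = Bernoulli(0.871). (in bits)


H(P,Q) = -p*log2(q) - (1-p)*log2(1-q). -0.281*log2(0.871) = 0.055991; -0.719*log2(0.129) = 2.124327. H(P,Q) = 0.055991 + 2.124327 = 2.1803

2.1803 bits


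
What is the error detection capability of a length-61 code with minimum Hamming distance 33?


Detection capability = d_min - 1 = 33 - 1 = 32

32 errors


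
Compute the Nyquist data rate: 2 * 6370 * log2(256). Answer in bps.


Rate = 2 * B * log2(M) = 2 * 6370 * 8.0 = 101920.0

101920.0 bps


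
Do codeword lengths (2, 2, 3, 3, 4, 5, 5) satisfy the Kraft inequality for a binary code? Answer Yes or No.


Kraft sum = sum(2^(-l_i)) = 0.875, need <= 1. Result: satisfied (a binary prefix-free code with these lengths exists)

Yes


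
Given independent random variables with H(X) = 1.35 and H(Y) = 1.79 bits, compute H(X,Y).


For independent variables, H(X,Y) = H(X) + H(Y) = 1.35 + 1.79 = 3.14

3.14 bits


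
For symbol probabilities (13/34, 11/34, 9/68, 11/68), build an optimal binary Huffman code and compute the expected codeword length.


Huffman construction (repeatedly merge the two least-probable nodes; each merge adds 1 bit to every symbol beneath it): 9/68 + 11/68 = 5/17; 5/17 + 11/34 = 21/34; 13/34 + 21/34 = 1. Resulting codeword lengths (in the order the probabilities were given): (1, 2, 3, 3). L_avg = sum(p_i * l_i) = 13/34*1 + 11/34*2 + 9/68*3 + 11/68*3 = 65/34 = 1.9118

1.9118 bits


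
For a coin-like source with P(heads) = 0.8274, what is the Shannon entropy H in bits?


H = -p*log2(p) - (1-p)*log2(1-p). -0.8274*log2(0.8274) = 0.226164; -0.1726*log2(0.1726) = 0.437454. H = 0.226164 + 0.437454 = 0.6636

0.6636 bits


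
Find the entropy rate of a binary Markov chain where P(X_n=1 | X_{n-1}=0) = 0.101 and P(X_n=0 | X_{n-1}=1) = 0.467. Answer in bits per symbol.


Stationary distribution: pi_0 = p10/(p01+p10) = 0.8222, pi_1 = 0.1778. Entropy rate H' = pi_0*H(p01) + pi_1*H(p10) = 0.8222*0.4722 + 0.1778*0.9969 = 0.5655

0.5655 bits/symbol


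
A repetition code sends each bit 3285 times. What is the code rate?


Rate = k/n = 1/3285

1/3285


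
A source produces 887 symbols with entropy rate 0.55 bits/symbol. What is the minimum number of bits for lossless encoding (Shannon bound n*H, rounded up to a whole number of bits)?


Minimum bits >= n * H = 887 * 0.55 = 487.85, rounded up to a whole number of bits = 488

488 bits


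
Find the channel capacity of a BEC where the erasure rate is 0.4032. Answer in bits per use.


C = 1 - epsilon = 1 - 0.4032 = 0.5968

0.5968 bits


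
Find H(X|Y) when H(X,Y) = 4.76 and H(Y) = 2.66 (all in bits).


H(X|Y) = H(X,Y) - H(Y) = 4.76 - 2.66 = 2.1

2.1 bits


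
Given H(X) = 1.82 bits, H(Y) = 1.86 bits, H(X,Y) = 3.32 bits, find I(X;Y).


I(X;Y) = H(X) + H(Y) - H(X,Y) = 1.82 + 1.86 - 3.32 = 0.36

0.36 bits


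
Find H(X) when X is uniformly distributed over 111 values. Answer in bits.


H = log2(n) = log2(111) = 6.7944

6.7944 bits


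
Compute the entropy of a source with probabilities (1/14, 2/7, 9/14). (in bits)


H = -sum(p_i * log2(p_i)). Terms: -(1/14)*log2(1/14) = 0.271954; -(2/7)*log2(2/7) = 0.516387; -(9/14)*log2(9/14) = 0.409776. H = 0.271954 + 0.516387 + 0.409776 = 1.1981

1.1981 bits


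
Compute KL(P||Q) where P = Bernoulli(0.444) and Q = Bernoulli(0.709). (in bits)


KL = p*log2(p/q) + (1-p)*log2((1-p)/(1-q)) = 0.444*log2(0.444/0.709) + 0.556*log2(0.556/0.291) = 0.2195

0.2195 bits


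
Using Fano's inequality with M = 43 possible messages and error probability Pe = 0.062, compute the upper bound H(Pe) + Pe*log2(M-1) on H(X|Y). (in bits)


H(Pe) = -Pe*log2(Pe) - (1-Pe)*log2(1-Pe) = -0.062*log2(0.062) - 0.938*log2(0.938) = 0.248718 + 0.086615 = 0.3353. Pe*log2(M-1) = 0.062*log2(42) = 0.334324. Bound = H(Pe) + Pe*log2(M-1) = 0.248718 + 0.086615 + 0.334324 = 0.6697

0.6697 bits


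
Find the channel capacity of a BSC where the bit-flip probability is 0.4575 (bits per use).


H(p) = -p*log2(p) - (1-p)*log2(1-p) = -0.4575*log2(0.4575) - 0.5425*log2(0.5425) = 0.516132 + 0.478650 = 0.9948. C = 1 - H(p) = 1 - 0.9948 = 0.0052

0.0052 bits


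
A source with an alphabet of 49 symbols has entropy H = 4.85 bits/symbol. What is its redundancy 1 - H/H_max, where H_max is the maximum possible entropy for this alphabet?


H_max = log2(K) = log2(49) = 5.6147 bits/symbol. Redundancy = 1 - H/H_max = 1 - 4.85/5.6147 = 1 - 0.8638 = 0.1362

0.1362


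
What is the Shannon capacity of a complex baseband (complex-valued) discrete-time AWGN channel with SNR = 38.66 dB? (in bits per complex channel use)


SNR_linear = 10^(38.66/10) = 7345.1387; C = log2(1 + SNR_linear) = log2(1 + 7345.1387) = 12.8428

12.8428 bits/channel use


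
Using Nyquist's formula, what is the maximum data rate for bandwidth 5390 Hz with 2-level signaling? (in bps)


Rate = 2 * B * log2(M) = 2 * 5390 * 1.0 = 10780.0

10780.0 bps


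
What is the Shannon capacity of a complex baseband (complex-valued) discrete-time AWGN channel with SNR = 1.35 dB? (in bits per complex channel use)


SNR_linear = 10^(1.35/10) = 1.3646; C = log2(1 + SNR_linear) = log2(1 + 1.3646) = 1.2416

1.2416 bits/channel use


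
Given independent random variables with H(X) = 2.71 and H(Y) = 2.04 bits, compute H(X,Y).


For independent variables, H(X,Y) = H(X) + H(Y) = 2.71 + 2.04 = 4.75

4.75 bits


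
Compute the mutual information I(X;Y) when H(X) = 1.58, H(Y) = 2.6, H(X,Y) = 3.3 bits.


I(X;Y) = H(X) + H(Y) - H(X,Y) = 1.58 + 2.6 - 3.3 = 0.88

0.88 bits


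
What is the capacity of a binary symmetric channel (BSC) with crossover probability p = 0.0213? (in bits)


H(p) = -p*log2(p) - (1-p)*log2(1-p) = -0.0213*log2(0.0213) - 0.9787*log2(0.9787) = 0.118279 + 0.030400 = 0.1487. C = 1 - H(p) = 1 - 0.1487 = 0.8513

0.8513 bits


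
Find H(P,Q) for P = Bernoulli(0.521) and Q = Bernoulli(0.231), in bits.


H(P,Q) = -p*log2(q) - (1-p)*log2(1-q). -0.521*log2(0.231) = 1.101412; -0.479*log2(0.769) = 0.181514. H(P,Q) = 1.101412 + 0.181514 = 1.2829

1.2829 bits


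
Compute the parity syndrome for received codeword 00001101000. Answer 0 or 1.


Syndrome = XOR of all bits = 0 XOR 0 XOR 0 XOR 0 XOR 1 XOR 1 XOR 0 XOR 1 XOR 0 XOR 0 XOR 0 = 1

1


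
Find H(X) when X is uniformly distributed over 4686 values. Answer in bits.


H = log2(n) = log2(4686) = 12.1941

12.1941 bits


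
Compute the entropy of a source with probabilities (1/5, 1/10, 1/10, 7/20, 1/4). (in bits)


H = -sum(p_i * log2(p_i)). Terms: -(1/5)*log2(1/5) = 0.464386; -(1/10)*log2(1/10) = 0.332193; -(1/10)*log2(1/10) = 0.332193; -(7/20)*log2(7/20) = 0.530101; -(1/4)*log2(1/4) = 0.500000. H = 0.464386 + 0.332193 + 0.332193 + 0.530101 + 0.500000 = 2.1589

2.1589 bits


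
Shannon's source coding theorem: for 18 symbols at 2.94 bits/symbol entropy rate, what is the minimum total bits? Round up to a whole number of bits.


Minimum bits >= n * H = 18 * 2.94 = 52.92, rounded up to a whole number of bits = 53

53 bits


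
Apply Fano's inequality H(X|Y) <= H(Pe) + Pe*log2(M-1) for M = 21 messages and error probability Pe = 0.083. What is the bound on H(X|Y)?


H(Pe) = -Pe*log2(Pe) - (1-Pe)*log2(1-Pe) = -0.083*log2(0.083) - 0.917*log2(0.917) = 0.298032 + 0.114631 = 0.4127. Pe*log2(M-1) = 0.083*log2(20) = 0.358720. Bound = H(Pe) + Pe*log2(M-1) = 0.298032 + 0.114631 + 0.358720 = 0.7714

0.7714 bits


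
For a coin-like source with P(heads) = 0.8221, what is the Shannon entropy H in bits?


H = -p*log2(p) - (1-p)*log2(1-p). -0.8221*log2(0.8221) = 0.232337; -0.1779*log2(0.1779) = 0.443124. H = 0.232337 + 0.443124 = 0.6755

0.6755 bits


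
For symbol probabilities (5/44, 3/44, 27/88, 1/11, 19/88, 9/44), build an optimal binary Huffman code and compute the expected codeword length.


Huffman construction (repeatedly merge the two least-probable nodes; each merge adds 1 bit to every symbol beneath it): 3/44 + 1/11 = 7/44; 5/44 + 7/44 = 3/11; 9/44 + 19/88 = 37/88; 3/11 + 27/88 = 51/88; 37/88 + 51/88 = 1. Resulting codeword lengths (in the order the probabilities were given): (3, 4, 2, 4, 2, 2). L_avg = sum(p_i * l_i) = 5/44*3 + 3/44*4 + 27/88*2 + 1/11*4 + 19/88*2 + 9/44*2 = 107/44 = 2.4318

2.4318 bits


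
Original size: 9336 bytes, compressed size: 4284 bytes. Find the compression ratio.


Ratio = original / compressed = 9336 / 4284 = 2.1793

2.1793


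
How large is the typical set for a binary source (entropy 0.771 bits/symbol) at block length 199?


log2|A_typical| = nH = 199 * 0.771 = 153.429, so |A_typical| ~ 2^153.429 = 1.537e+46

1.537e+46


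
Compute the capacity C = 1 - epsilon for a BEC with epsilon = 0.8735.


C = 1 - epsilon = 1 - 0.8735 = 0.1265

0.1265 bits


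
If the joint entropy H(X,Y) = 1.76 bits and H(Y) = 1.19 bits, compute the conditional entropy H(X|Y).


H(X|Y) = H(X,Y) - H(Y) = 1.76 - 1.19 = 0.57

0.57 bits


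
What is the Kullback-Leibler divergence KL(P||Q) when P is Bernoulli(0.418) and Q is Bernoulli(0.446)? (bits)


KL = p*log2(p/q) + (1-p)*log2((1-p)/(1-q)) = 0.418*log2(0.418/0.446) + 0.582*log2(0.582/0.554) = 0.0023

0.0023 bits


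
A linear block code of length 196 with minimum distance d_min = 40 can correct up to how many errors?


Correction capability = floor((d-1)/2) = floor((40-1)/2) = 19

19 errors


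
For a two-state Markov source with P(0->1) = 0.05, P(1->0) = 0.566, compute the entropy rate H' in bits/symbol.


Stationary distribution: pi_0 = p10/(p01+p10) = 0.9188, pi_1 = 0.0812. Entropy rate H' = pi_0*H(p01) + pi_1*H(p10) = 0.9188*0.2864 + 0.0812*0.9874 = 0.3433

0.3433 bits/symbol


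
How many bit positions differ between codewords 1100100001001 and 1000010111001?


Count differing positions: . ^ . . ^ ^ . ^ ^ . . . . = 5 differences

5


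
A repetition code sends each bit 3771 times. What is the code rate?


Rate = k/n = 1/3771

1/3771


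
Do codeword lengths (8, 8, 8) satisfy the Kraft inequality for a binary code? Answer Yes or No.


Kraft sum = sum(2^(-l_i)) = 0.0117, need <= 1. Result: satisfied (a binary prefix-free code with these lengths exists)

Yes


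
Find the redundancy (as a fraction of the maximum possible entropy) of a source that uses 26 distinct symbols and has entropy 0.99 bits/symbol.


H_max = log2(K) = log2(26) = 4.7004 bits/symbol. Redundancy = 1 - H/H_max = 1 - 0.99/4.7004 = 1 - 0.2106 = 0.7894

0.7894


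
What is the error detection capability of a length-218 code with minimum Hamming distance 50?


Detection capability = d_min - 1 = 50 - 1 = 49

49 errors


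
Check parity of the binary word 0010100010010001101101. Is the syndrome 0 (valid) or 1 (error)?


Syndrome = XOR of all bits = 0 XOR 0 XOR 1 XOR 0 XOR 1 XOR 0 XOR 0 XOR 0 XOR 1 XOR 0 XOR 0 XOR 1 XOR 0 XOR 0 XOR 0 XOR 1 XOR 1 XOR 0 XOR 1 XOR 1 XOR 0 XOR 1 = 1

1


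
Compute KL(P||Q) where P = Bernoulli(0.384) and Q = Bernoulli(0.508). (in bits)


KL = p*log2(p/q) + (1-p)*log2((1-p)/(1-q)) = 0.384*log2(0.384/0.508) + 0.616*log2(0.616/0.492) = 0.0447

0.0447 bits


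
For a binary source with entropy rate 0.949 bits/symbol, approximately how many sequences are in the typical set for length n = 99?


log2|A_typical| = nH = 99 * 0.949 = 93.951, so |A_typical| ~ 2^93.951 = 1.915e+28

1.915e+28


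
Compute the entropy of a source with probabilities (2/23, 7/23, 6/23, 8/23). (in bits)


H = -sum(p_i * log2(p_i)). Terms: -(2/23)*log2(2/23) = 0.306397; -(7/23)*log2(7/23) = 0.522324; -(6/23)*log2(6/23) = 0.505722; -(8/23)*log2(8/23) = 0.529935. H = 0.306397 + 0.522324 + 0.505722 + 0.529935 = 1.8644

1.8644 bits


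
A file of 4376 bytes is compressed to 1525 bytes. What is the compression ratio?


Ratio = original / compressed = 4376 / 1525 = 2.8695

2.8695


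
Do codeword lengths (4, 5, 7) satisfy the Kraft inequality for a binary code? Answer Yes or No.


Kraft sum = sum(2^(-l_i)) = 0.1016, need <= 1. Result: satisfied (a binary prefix-free code with these lengths exists)

Yes


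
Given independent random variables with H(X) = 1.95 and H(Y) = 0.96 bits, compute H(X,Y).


For independent variables, H(X,Y) = H(X) + H(Y) = 1.95 + 0.96 = 2.91

2.91 bits


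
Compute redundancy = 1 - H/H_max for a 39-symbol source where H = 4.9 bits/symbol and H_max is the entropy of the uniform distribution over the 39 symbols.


H_max = log2(K) = log2(39) = 5.2854 bits/symbol. Redundancy = 1 - H/H_max = 1 - 4.9/5.2854 = 1 - 0.9271 = 0.0729

0.0729


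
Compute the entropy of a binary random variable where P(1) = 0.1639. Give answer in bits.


H = -p*log2(p) - (1-p)*log2(1-p). -0.1639*log2(0.1639) = 0.427633; -0.8361*log2(0.8361) = 0.215925. H = 0.427633 + 0.215925 = 0.6436

0.6436 bits


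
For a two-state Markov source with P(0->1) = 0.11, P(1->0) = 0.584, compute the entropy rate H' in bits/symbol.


Stationary distribution: pi_0 = p10/(p01+p10) = 0.8415, pi_1 = 0.1585. Entropy rate H' = pi_0*H(p01) + pi_1*H(p10) = 0.8415*0.4999 + 0.1585*0.9795 = 0.5759

0.5759 bits/symbol


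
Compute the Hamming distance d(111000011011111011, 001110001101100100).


Count differing positions: ^ ^ . ^ ^ . . ^ . ^ ^ . . ^ ^ ^ ^ ^ = 12 differences

12


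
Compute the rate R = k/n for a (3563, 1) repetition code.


Rate = k/n = 1/3563

1/3563


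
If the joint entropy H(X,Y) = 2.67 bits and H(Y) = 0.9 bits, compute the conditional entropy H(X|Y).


H(X|Y) = H(X,Y) - H(Y) = 2.67 - 0.9 = 1.77

1.77 bits


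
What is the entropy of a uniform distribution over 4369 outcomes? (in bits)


H = log2(n) = log2(4369) = 12.0931

12.0931 bits


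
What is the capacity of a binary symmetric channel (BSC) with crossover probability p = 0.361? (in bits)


H(p) = -p*log2(p) - (1-p)*log2(1-p) = -0.361*log2(0.361) - 0.639*log2(0.639) = 0.530644 + 0.412866 = 0.9435. C = 1 - H(p) = 1 - 0.9435 = 0.0565

0.0565 bits


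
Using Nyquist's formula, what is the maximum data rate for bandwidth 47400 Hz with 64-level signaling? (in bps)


Rate = 2 * B * log2(M) = 2 * 47400 * 6.0 = 568800.0

568800.0 bps


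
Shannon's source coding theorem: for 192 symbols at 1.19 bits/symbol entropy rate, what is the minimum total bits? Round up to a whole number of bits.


Minimum bits >= n * H = 192 * 1.19 = 228.48, rounded up to a whole number of bits = 229

229 bits


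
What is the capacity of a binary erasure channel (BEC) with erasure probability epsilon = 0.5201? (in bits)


C = 1 - epsilon = 1 - 0.5201 = 0.4799

0.4799 bits


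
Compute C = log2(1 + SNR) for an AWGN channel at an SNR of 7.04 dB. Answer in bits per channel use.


SNR_linear = 10^(7.04/10) = 5.0582; C = log2(1 + SNR_linear) = log2(1 + 5.0582) = 2.5989

2.5989 bits/channel use


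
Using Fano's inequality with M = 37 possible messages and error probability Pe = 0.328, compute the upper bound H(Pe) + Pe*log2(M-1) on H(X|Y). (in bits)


H(Pe) = -Pe*log2(Pe) - (1-Pe)*log2(1-Pe) = -0.328*log2(0.328) - 0.672*log2(0.672) = 0.527500 + 0.385370 = 0.9129. Pe*log2(M-1) = 0.328*log2(36) = 1.695735. Bound = H(Pe) + Pe*log2(M-1) = 0.527500 + 0.385370 + 1.695735 = 2.6086

2.6086 bits
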